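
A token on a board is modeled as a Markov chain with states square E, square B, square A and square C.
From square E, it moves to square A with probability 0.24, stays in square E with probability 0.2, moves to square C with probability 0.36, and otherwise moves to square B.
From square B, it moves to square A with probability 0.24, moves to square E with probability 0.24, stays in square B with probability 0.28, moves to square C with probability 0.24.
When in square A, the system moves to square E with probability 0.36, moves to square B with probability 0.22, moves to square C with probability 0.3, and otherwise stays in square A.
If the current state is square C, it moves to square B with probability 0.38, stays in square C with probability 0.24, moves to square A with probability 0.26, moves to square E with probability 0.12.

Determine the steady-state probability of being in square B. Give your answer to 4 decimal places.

0.2769

Let the stationary distribution be π with π = πP and π_1 + π_2 + π_3 + π_4 = 1.
π_1 = 0.2·π_1 + 0.24·π_2 + 0.36·π_3 + 0.12·π_4
π_2 = 0.2·π_1 + 0.28·π_2 + 0.22·π_3 + 0.38·π_4
π_3 = 0.24·π_1 + 0.24·π_2 + 0.12·π_3 + 0.26·π_4
Solving with the normalization constraint gives π = (0.2238, 0.2769, 0.2193, 0.2800).
So the stationary probability of square B is 0.2769.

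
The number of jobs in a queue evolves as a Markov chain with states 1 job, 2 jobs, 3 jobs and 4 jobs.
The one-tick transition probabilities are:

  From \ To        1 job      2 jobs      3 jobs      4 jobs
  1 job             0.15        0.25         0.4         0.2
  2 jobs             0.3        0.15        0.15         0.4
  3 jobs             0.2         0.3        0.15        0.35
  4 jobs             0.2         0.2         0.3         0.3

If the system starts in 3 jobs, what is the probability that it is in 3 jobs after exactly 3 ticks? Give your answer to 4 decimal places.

0.2526

Propagate the distribution vector 3 ticks from 3 jobs.
After 0 ticks: (0.0000, 0.0000, 1.0000, 0.0000)
After 1 tick: (0.2000, 0.3000, 0.1500, 0.3500)
After 2 ticks: (0.2200, 0.2100, 0.2525, 0.3175)
After 3 ticks: (0.2100, 0.2258, 0.2526, 0.3116)
P(in 3 jobs after 3 ticks) = 0.2526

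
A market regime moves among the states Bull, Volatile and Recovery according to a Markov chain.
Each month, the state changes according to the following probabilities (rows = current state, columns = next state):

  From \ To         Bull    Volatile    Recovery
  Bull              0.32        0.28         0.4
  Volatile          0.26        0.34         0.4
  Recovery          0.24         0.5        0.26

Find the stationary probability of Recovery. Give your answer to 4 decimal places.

Let the stationary distribution be π with π = πP and π_1 + π_2 + π_3 = 1.
π_1 = 0.32·π_1 + 0.26·π_2 + 0.24·π_3
π_2 = 0.28·π_1 + 0.34·π_2 + 0.5·π_3
Solving with the normalization constraint gives π = (0.2691, 0.3800, 0.3509).
So the stationary probability of Recovery is 0.3509.

0.3509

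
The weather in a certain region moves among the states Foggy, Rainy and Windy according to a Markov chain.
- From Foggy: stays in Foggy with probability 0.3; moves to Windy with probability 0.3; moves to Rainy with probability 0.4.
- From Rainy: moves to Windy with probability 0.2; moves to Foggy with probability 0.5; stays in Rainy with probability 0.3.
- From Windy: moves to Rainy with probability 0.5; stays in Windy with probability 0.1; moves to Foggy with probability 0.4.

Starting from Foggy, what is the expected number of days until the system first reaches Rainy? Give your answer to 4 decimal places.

Let t(s) be the expected number of days to first reach Rainy from state s, with t(Rainy) = 0. Conditioning on the first day:
t(Foggy) = 1 + 0.3·t(Foggy) + 0.3·t(Windy)
t(Windy) = 1 + 0.4·t(Foggy) + 0.1·t(Windy)
Solving: t(Foggy) = 2.3529, t(Windy) = 2.1569.
Expected days from Foggy to Rainy: 2.3529.

2.3529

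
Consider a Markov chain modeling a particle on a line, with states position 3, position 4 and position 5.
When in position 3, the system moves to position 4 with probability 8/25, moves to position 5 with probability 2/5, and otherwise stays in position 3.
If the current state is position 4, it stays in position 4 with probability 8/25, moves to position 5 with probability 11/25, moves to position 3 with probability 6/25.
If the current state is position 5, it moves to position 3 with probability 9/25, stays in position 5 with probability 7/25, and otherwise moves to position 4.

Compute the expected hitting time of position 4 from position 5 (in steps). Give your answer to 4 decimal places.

Let t(s) be the expected number of steps to first reach position 4 from state s, with t(position 4) = 0. Conditioning on the first step:
t(position 3) = 1 + 0.28·t(position 3) + 0.4·t(position 5)
t(position 5) = 1 + 0.36·t(position 3) + 0.28·t(position 5)
Solving: t(position 3) = 2.9915, t(position 5) = 2.8846.
Expected steps from position 5 to position 4: 2.8846.

2.8846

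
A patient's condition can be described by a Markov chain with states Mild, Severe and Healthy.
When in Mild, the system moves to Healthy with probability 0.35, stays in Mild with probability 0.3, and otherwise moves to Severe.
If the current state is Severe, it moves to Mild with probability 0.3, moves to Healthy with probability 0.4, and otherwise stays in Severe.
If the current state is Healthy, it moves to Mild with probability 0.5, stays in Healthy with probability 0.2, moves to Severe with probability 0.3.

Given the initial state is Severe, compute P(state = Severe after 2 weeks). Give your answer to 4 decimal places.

Sum over the intermediate state after 1 week:
P = P(Severe→Mild)·P(Mild→Severe) + P(Severe→Severe)·P(Severe→Severe) + P(Severe→Healthy)·P(Healthy→Severe)
  = 0.3×0.35 + 0.3×0.3 + 0.4×0.3
  = 0.1050 + 0.0900 + 0.1200 = 0.3150

0.3150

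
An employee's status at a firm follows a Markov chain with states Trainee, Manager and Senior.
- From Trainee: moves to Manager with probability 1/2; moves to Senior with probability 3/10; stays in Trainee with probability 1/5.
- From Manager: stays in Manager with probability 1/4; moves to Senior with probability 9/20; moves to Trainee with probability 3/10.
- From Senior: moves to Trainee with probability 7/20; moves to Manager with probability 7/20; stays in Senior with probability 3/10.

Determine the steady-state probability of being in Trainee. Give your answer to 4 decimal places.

Let the stationary distribution be π with π = πP and π_1 + π_2 + π_3 = 1.
π_1 = 0.2·π_1 + 0.3·π_2 + 0.35·π_3
π_2 = 0.5·π_1 + 0.25·π_2 + 0.35·π_3
Solving with the normalization constraint gives π = (0.2888, 0.3576, 0.3536).
So the stationary probability of Trainee is 0.2888.

0.2888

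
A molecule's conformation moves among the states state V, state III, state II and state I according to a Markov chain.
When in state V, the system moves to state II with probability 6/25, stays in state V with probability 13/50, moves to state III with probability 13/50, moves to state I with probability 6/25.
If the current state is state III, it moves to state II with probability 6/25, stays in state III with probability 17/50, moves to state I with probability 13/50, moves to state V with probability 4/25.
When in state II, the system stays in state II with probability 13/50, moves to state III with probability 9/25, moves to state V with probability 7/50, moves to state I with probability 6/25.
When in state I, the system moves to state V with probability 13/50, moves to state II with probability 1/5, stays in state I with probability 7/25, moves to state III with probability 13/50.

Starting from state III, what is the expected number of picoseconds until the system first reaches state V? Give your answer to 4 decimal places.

5.5137

Let t(s) be the expected number of picoseconds to first reach state V from state s, with t(state V) = 0. Conditioning on the first picosecond:
t(state III) = 1 + 0.34·t(state III) + 0.24·t(state II) + 0.26·t(state I)
t(state II) = 1 + 0.36·t(state III) + 0.26·t(state II) + 0.24·t(state I)
t(state I) = 1 + 0.26·t(state III) + 0.2·t(state II) + 0.28·t(state I)
Solving: t(state III) = 5.5137, t(state II) = 5.6378, t(state I) = 4.9460.
Expected picoseconds from state III to state V: 5.5137.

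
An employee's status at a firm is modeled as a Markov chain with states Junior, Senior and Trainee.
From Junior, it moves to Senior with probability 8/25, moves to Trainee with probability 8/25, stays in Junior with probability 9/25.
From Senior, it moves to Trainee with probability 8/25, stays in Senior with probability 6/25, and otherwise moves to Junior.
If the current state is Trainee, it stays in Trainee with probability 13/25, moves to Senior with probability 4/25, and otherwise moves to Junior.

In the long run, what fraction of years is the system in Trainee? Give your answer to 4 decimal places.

Let the stationary distribution be π with π = πP and π_1 + π_2 + π_3 = 1.
π_1 = 0.36·π_1 + 0.44·π_2 + 0.32·π_3
π_2 = 0.32·π_1 + 0.24·π_2 + 0.16·π_3
Solving with the normalization constraint gives π = (0.3630, 0.2370, 0.4000).
So the stationary probability of Trainee is 0.4000.

0.4000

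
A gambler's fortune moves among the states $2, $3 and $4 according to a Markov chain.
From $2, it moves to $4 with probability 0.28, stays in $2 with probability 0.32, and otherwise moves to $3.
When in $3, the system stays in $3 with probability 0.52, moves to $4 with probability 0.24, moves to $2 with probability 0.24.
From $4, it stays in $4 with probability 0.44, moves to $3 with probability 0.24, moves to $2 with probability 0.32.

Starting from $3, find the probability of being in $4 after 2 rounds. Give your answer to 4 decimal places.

0.2976

Sum over the intermediate state after 1 round:
P = P($3→$2)·P($2→$4) + P($3→$3)·P($3→$4) + P($3→$4)·P($4→$4)
  = 0.24×0.28 + 0.52×0.24 + 0.24×0.44
  = 0.0672 + 0.1248 + 0.1056 = 0.2976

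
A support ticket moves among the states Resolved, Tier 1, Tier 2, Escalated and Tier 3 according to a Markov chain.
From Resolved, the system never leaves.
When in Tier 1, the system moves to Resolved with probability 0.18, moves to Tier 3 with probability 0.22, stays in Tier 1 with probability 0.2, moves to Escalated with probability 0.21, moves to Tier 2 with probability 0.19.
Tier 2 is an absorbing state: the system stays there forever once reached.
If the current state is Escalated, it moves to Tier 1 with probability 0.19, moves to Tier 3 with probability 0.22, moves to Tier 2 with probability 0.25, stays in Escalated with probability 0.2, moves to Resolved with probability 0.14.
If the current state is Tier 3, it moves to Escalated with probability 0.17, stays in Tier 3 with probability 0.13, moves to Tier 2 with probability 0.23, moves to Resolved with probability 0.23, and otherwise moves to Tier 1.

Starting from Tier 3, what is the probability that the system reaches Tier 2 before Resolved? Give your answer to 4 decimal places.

0.5263

Let h(s) be the probability of absorption at Tier 2 starting from transient state s. Then h(Tier 2) = 1 and h(Resolved) = 0. By first-step analysis:
h(Tier 1) = 0.18·0 + 0.2·h(Tier 1) + 0.19·1 + 0.21·h(Escalated) + 0.22·h(Tier 3)
h(Escalated) = 0.14·0 + 0.19·h(Tier 1) + 0.25·1 + 0.2·h(Escalated) + 0.22·h(Tier 3)
h(Tier 3) = 0.23·0 + 0.24·h(Tier 1) + 0.23·1 + 0.17·h(Escalated) + 0.13·h(Tier 3)
Solving: h(Tier 1) = 0.5357, h(Escalated) = 0.5845, h(Tier 3) = 0.5263.
Starting from Tier 3, the probability is 0.5263.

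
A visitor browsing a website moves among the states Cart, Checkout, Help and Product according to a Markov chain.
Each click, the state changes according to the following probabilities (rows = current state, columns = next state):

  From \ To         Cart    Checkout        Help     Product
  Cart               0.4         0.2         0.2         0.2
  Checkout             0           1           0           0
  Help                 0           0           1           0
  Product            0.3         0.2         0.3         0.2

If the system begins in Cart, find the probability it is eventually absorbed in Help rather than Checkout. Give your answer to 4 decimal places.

Let h(s) be the probability of absorption at Help starting from transient state s. Then h(Help) = 1 and h(Checkout) = 0. By first-step analysis:
h(Cart) = 0.4·h(Cart) + 0.2·0 + 0.2·1 + 0.2·h(Product)
h(Product) = 0.3·h(Cart) + 0.2·0 + 0.3·1 + 0.2·h(Product)
Solving: h(Cart) = 0.5238, h(Product) = 0.5714.
Starting from Cart, the probability is 0.5238.

0.5238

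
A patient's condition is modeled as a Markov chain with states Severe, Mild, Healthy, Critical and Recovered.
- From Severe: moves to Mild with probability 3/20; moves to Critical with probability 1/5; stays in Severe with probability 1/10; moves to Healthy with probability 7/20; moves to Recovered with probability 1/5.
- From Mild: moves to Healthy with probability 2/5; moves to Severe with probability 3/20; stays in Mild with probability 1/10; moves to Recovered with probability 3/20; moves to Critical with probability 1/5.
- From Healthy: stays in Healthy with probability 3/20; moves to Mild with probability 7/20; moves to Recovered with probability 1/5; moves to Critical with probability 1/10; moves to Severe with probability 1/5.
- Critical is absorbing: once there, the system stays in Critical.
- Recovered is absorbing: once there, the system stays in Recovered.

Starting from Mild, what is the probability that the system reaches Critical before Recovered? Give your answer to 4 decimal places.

Let h(s) be the probability of absorption at Critical starting from transient state s. Then h(Critical) = 1 and h(Recovered) = 0. By first-step analysis:
h(Severe) = 0.1·h(Severe) + 0.15·h(Mild) + 0.35·h(Healthy) + 0.2·1 + 0.2·0
h(Mild) = 0.15·h(Severe) + 0.1·h(Mild) + 0.4·h(Healthy) + 0.2·1 + 0.15·0
h(Healthy) = 0.2·h(Severe) + 0.35·h(Mild) + 0.15·h(Healthy) + 0.1·1 + 0.2·0
Solving: h(Severe) = 0.4722, h(Mild) = 0.4928, h(Healthy) = 0.4317.
Starting from Mild, the probability is 0.4928.

0.4928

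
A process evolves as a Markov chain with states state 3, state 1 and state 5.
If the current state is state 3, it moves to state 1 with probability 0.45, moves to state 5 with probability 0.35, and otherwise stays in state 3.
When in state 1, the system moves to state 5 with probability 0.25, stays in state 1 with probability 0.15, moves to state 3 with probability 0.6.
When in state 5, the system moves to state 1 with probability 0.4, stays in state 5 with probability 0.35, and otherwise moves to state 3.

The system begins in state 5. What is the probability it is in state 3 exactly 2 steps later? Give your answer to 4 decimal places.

Sum over the intermediate state after 1 step:
P = P(state 5→state 3)·P(state 3→state 3) + P(state 5→state 1)·P(state 1→state 3) + P(state 5→state 5)·P(state 5→state 3)
  = 0.25×0.2 + 0.4×0.6 + 0.35×0.25
  = 0.0500 + 0.2400 + 0.0875 = 0.3775

0.3775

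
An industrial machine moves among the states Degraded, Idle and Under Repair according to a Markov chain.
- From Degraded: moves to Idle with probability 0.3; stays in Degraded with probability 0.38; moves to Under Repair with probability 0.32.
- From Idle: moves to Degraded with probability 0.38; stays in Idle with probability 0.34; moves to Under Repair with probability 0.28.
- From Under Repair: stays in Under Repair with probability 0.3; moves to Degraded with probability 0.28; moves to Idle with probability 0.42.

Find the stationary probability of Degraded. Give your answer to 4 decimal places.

0.3500

Let the stationary distribution be π with π = πP and π_1 + π_2 + π_3 = 1.
π_1 = 0.38·π_1 + 0.38·π_2 + 0.28·π_3
π_2 = 0.3·π_1 + 0.34·π_2 + 0.42·π_3
Solving with the normalization constraint gives π = (0.3500, 0.3500, 0.3000).
So the stationary probability of Degraded is 0.3500.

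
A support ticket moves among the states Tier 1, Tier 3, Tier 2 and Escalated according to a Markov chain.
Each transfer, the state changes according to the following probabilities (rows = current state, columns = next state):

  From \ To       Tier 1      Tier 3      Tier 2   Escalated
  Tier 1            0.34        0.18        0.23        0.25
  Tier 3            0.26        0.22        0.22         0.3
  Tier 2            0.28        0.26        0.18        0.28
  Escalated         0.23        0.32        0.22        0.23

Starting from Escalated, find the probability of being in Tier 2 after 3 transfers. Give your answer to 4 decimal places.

0.2142

Propagate the distribution vector 3 transfers from Escalated.
After 0 transfers: (0.0000, 0.0000, 0.0000, 1.0000)
After 1 transfer: (0.2300, 0.3200, 0.2200, 0.2300)
After 2 transfers: (0.2759, 0.2426, 0.2135, 0.2680)
After 3 transfers: (0.2783, 0.2443, 0.2142, 0.2632)
P(in Tier 2 after 3 transfers) = 0.2142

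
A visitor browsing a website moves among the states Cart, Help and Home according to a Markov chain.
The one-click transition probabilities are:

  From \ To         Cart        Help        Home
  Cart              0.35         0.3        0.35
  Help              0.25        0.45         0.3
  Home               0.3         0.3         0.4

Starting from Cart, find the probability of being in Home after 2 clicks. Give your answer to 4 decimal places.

0.3525

Sum over the intermediate state after 1 click:
P = P(Cart→Cart)·P(Cart→Home) + P(Cart→Help)·P(Help→Home) + P(Cart→Home)·P(Home→Home)
  = 0.35×0.35 + 0.3×0.3 + 0.35×0.4
  = 0.1225 + 0.0900 + 0.1400 = 0.3525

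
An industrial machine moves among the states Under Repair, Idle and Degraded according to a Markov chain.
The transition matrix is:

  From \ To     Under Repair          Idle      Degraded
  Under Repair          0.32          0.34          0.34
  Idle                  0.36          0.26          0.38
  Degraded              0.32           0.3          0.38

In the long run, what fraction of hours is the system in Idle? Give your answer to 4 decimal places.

Let the stationary distribution be π with π = πP and π_1 + π_2 + π_3 = 1.
π_1 = 0.32·π_1 + 0.36·π_2 + 0.32·π_3
π_2 = 0.34·π_1 + 0.26·π_2 + 0.3·π_3
Solving with the normalization constraint gives π = (0.3320, 0.3012, 0.3667).
So the stationary probability of Idle is 0.3012.

0.3012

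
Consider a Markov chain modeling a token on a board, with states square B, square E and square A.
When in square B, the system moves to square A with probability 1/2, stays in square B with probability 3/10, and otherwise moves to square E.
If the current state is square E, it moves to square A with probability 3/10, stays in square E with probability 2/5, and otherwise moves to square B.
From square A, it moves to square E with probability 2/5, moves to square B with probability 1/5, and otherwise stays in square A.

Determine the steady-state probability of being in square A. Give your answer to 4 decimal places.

0.3913

Let the stationary distribution be π with π = πP and π_1 + π_2 + π_3 = 1.
π_1 = 0.3·π_1 + 0.3·π_2 + 0.2·π_3
π_2 = 0.2·π_1 + 0.4·π_2 + 0.4·π_3
Solving with the normalization constraint gives π = (0.2609, 0.3478, 0.3913).
So the stationary probability of square A is 0.3913.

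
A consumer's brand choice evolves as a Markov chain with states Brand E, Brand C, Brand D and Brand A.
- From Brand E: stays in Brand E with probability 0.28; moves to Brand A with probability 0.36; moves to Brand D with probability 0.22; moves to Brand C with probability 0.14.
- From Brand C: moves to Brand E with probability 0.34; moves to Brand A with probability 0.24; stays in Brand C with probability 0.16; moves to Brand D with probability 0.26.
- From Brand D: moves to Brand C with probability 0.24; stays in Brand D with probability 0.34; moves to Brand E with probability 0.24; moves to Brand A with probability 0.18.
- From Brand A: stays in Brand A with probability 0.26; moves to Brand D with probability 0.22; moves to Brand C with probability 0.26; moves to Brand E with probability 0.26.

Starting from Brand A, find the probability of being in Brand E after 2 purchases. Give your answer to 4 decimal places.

Propagate the distribution vector 2 purchases from Brand A.
After 0 purchases: (0.0000, 0.0000, 0.0000, 1.0000)
After 1 purchase: (0.2600, 0.2600, 0.2200, 0.2600)
After 2 purchases: (0.2816, 0.1984, 0.2568, 0.2632)
P(in Brand E after 2 purchases) = 0.2816

0.2816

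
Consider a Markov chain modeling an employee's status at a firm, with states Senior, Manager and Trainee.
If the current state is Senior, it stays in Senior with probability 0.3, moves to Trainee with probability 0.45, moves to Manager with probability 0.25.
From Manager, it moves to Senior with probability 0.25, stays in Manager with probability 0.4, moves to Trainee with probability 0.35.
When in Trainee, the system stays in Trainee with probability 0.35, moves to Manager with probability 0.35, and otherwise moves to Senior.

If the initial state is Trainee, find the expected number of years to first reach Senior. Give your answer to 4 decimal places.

Let t(s) be the expected number of years to first reach Senior from state s, with t(Senior) = 0. Conditioning on the first year:
t(Manager) = 1 + 0.4·t(Manager) + 0.35·t(Trainee)
t(Trainee) = 1 + 0.35·t(Manager) + 0.35·t(Trainee)
Solving: t(Manager) = 3.7383, t(Trainee) = 3.5514.
Expected years from Trainee to Senior: 3.5514.

3.5514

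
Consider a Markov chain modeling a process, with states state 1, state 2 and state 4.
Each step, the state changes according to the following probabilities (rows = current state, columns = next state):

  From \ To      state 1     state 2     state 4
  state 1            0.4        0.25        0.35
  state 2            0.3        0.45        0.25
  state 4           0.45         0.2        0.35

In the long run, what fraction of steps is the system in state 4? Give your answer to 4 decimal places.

Let the stationary distribution be π with π = πP and π_1 + π_2 + π_3 = 1.
π_1 = 0.4·π_1 + 0.3·π_2 + 0.45·π_3
π_2 = 0.25·π_1 + 0.45·π_2 + 0.2·π_3
Solving with the normalization constraint gives π = (0.3868, 0.2925, 0.3208).
So the stationary probability of state 4 is 0.3208.

0.3208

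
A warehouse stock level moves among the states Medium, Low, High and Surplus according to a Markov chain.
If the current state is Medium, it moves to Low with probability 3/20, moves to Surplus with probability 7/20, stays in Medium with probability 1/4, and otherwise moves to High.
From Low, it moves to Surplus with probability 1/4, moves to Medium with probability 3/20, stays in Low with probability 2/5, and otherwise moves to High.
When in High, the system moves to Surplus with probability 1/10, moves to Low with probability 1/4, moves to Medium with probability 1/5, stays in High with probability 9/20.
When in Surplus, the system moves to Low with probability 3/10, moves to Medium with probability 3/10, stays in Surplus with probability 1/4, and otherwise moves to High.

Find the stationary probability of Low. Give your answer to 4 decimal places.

Let the stationary distribution be π with π = πP and π_1 + π_2 + π_3 + π_4 = 1.
π_1 = 0.25·π_1 + 0.15·π_2 + 0.2·π_3 + 0.3·π_4
π_2 = 0.15·π_1 + 0.4·π_2 + 0.25·π_3 + 0.3·π_4
π_3 = 0.25·π_1 + 0.2·π_2 + 0.45·π_3 + 0.15·π_4
Solving with the normalization constraint gives π = (0.2201, 0.2819, 0.2659, 0.2321).
So the stationary probability of Low is 0.2819.

0.2819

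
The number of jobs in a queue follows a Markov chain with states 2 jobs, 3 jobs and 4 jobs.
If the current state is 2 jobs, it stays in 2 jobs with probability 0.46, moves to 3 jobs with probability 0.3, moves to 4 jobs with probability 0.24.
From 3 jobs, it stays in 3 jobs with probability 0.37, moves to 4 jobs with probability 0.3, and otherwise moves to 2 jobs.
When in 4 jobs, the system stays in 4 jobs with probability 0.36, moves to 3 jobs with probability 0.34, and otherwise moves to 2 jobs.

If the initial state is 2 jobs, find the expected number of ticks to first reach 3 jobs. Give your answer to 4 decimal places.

3.2164

Let t(s) be the expected number of ticks to first reach 3 jobs from state s, with t(3 jobs) = 0. Conditioning on the first tick:
t(2 jobs) = 1 + 0.46·t(2 jobs) + 0.24·t(4 jobs)
t(4 jobs) = 1 + 0.3·t(2 jobs) + 0.36·t(4 jobs)
Solving: t(2 jobs) = 3.2164, t(4 jobs) = 3.0702.
Expected ticks from 2 jobs to 3 jobs: 3.2164.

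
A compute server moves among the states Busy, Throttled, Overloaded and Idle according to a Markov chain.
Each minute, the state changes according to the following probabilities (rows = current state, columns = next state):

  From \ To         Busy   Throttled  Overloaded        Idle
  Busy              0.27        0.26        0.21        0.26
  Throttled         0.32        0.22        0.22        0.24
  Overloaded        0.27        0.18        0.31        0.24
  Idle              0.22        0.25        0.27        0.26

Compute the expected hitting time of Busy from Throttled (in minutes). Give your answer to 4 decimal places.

Let t(s) be the expected number of minutes to first reach Busy from state s, with t(Busy) = 0. Conditioning on the first minute:
t(Throttled) = 1 + 0.22·t(Throttled) + 0.22·t(Overloaded) + 0.24·t(Idle)
t(Overloaded) = 1 + 0.18·t(Throttled) + 0.31·t(Overloaded) + 0.24·t(Idle)
t(Idle) = 1 + 0.25·t(Throttled) + 0.27·t(Overloaded) + 0.26·t(Idle)
Solving: t(Throttled) = 3.5367, t(Overloaded) = 3.7310, t(Idle) = 3.9075.
Expected minutes from Throttled to Busy: 3.5367.

3.5367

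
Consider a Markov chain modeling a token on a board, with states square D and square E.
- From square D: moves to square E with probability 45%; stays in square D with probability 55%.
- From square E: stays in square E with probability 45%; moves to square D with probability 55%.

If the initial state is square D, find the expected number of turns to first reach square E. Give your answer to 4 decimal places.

2.2222

Let t(s) be the expected number of turns to first reach square E from state s, with t(square E) = 0. Conditioning on the first turn:
t(square D) = 1 + 0.55·t(square D)
Solving: t(square D) = 2.2222.
Expected turns from square D to square E: 2.2222.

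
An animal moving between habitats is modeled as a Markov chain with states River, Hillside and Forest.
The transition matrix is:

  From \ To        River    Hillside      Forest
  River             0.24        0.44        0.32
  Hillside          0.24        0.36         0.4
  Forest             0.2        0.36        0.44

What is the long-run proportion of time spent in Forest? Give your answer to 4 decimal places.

Let the stationary distribution be π with π = πP and π_1 + π_2 + π_3 = 1.
π_1 = 0.24·π_1 + 0.24·π_2 + 0.2·π_3
π_2 = 0.44·π_1 + 0.36·π_2 + 0.36·π_3
Solving with the normalization constraint gives π = (0.2241, 0.3779, 0.3980).
So the stationary probability of Forest is 0.3980.

0.3980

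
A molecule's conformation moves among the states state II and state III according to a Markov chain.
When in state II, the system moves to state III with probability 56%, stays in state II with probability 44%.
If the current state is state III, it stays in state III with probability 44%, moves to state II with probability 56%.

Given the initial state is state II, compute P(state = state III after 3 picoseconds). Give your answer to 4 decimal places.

0.5009

Propagate the distribution vector 3 picoseconds from state II.
After 0 picoseconds: (1.0000, 0.0000)
After 1 picosecond: (0.4400, 0.5600)
After 2 picoseconds: (0.5072, 0.4928)
After 3 picoseconds: (0.4991, 0.5009)
P(in state III after 3 picoseconds) = 0.5009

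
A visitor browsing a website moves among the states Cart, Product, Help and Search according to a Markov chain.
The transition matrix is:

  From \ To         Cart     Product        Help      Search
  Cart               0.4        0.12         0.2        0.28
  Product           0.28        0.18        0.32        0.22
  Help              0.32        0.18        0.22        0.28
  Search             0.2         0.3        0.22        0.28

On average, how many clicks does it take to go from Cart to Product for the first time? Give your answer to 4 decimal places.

Let t(s) be the expected number of clicks to first reach Product from state s, with t(Product) = 0. Conditioning on the first click:
t(Cart) = 1 + 0.4·t(Cart) + 0.2·t(Help) + 0.28·t(Search)
t(Help) = 1 + 0.32·t(Cart) + 0.22·t(Help) + 0.28·t(Search)
t(Search) = 1 + 0.2·t(Cart) + 0.22·t(Help) + 0.28·t(Search)
Solving: t(Cart) = 5.4648, t(Help) = 5.1303, t(Search) = 4.4745.
Expected clicks from Cart to Product: 5.4648.

5.4648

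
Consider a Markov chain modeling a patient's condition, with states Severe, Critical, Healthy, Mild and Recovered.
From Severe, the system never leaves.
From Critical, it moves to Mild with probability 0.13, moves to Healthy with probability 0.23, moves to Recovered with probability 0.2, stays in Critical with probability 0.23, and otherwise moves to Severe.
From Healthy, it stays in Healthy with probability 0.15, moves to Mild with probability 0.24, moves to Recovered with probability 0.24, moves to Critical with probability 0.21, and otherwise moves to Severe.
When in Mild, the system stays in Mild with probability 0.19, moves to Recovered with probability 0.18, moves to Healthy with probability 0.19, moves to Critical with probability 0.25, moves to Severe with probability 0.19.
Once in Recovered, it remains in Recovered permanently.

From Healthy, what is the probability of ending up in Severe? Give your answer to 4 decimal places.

0.4476

Let h(s) be the probability of absorption at Severe starting from transient state s. Then h(Severe) = 1 and h(Recovered) = 0. By first-step analysis:
h(Critical) = 0.21·1 + 0.23·h(Critical) + 0.23·h(Healthy) + 0.13·h(Mild) + 0.2·0
h(Healthy) = 0.16·1 + 0.21·h(Critical) + 0.15·h(Healthy) + 0.24·h(Mild) + 0.24·0
h(Mild) = 0.19·1 + 0.25·h(Critical) + 0.19·h(Healthy) + 0.19·h(Mild) + 0.18·0
Solving: h(Critical) = 0.4893, h(Healthy) = 0.4476, h(Mild) = 0.4906.
Starting from Healthy, the probability is 0.4476.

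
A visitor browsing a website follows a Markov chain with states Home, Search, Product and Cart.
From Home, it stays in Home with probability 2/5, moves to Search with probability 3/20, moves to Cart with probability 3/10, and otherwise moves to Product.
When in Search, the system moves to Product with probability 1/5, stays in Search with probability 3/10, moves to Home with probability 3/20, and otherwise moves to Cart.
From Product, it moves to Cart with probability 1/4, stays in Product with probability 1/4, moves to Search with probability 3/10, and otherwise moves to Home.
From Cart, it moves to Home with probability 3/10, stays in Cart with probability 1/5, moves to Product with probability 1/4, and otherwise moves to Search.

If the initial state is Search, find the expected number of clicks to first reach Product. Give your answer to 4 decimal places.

4.9573

Let t(s) be the expected number of clicks to first reach Product from state s, with t(Product) = 0. Conditioning on the first click:
t(Home) = 1 + 0.4·t(Home) + 0.15·t(Search) + 0.3·t(Cart)
t(Search) = 1 + 0.15·t(Home) + 0.3·t(Search) + 0.35·t(Cart)
t(Cart) = 1 + 0.3·t(Home) + 0.25·t(Search) + 0.2·t(Cart)
Solving: t(Home) = 5.2991, t(Search) = 4.9573, t(Cart) = 4.7863.
Expected clicks from Search to Product: 4.9573.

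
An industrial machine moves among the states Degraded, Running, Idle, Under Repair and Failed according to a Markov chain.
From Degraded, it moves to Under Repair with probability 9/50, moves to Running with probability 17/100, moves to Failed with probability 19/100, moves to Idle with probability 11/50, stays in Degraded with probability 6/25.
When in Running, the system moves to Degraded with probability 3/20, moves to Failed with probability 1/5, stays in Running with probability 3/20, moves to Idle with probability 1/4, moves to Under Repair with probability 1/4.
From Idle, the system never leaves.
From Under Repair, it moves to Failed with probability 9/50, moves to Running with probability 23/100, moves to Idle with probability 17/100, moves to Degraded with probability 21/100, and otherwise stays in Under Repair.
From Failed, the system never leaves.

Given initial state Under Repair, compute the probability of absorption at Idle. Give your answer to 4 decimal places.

Let h(s) be the probability of absorption at Idle starting from transient state s. Then h(Idle) = 1 and h(Failed) = 0. By first-step analysis:
h(Degraded) = 0.24·h(Degraded) + 0.17·h(Running) + 0.22·1 + 0.18·h(Under Repair) + 0.19·0
h(Running) = 0.15·h(Degraded) + 0.15·h(Running) + 0.25·1 + 0.25·h(Under Repair) + 0.2·0
h(Under Repair) = 0.21·h(Degraded) + 0.23·h(Running) + 0.17·1 + 0.21·h(Under Repair) + 0.18·0
Solving: h(Degraded) = 0.5316, h(Running) = 0.5389, h(Under Repair) = 0.5134.
Starting from Under Repair, the probability is 0.5134.

0.5134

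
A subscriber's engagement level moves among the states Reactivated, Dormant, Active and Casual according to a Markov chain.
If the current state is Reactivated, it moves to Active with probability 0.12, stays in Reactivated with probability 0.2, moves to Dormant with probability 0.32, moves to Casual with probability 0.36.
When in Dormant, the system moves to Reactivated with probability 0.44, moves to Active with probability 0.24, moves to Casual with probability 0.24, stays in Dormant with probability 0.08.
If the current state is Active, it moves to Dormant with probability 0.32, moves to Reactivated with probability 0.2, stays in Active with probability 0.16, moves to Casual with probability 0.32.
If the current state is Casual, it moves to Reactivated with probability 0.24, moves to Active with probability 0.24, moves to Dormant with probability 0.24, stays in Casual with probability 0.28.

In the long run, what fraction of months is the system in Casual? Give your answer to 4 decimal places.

Let the stationary distribution be π with π = πP and π_1 + π_2 + π_3 + π_4 = 1.
π_1 = 0.2·π_1 + 0.44·π_2 + 0.2·π_3 + 0.24·π_4
π_2 = 0.32·π_1 + 0.08·π_2 + 0.32·π_3 + 0.24·π_4
π_3 = 0.12·π_1 + 0.24·π_2 + 0.16·π_3 + 0.24·π_4
Solving with the normalization constraint gives π = (0.2693, 0.2387, 0.1923, 0.2997).
So the stationary probability of Casual is 0.2997.

0.2997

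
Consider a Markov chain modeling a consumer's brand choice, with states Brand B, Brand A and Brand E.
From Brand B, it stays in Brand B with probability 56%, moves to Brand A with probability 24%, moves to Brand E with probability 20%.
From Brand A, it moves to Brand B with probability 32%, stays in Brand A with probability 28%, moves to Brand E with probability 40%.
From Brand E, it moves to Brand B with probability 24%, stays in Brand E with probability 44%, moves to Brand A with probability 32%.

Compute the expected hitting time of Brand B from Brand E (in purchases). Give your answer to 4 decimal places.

3.7791

Let t(s) be the expected number of purchases to first reach Brand B from state s, with t(Brand B) = 0. Conditioning on the first purchase:
t(Brand A) = 1 + 0.28·t(Brand A) + 0.4·t(Brand E)
t(Brand E) = 1 + 0.32·t(Brand A) + 0.44·t(Brand E)
Solving: t(Brand A) = 3.4884, t(Brand E) = 3.7791.
Expected purchases from Brand E to Brand B: 3.7791.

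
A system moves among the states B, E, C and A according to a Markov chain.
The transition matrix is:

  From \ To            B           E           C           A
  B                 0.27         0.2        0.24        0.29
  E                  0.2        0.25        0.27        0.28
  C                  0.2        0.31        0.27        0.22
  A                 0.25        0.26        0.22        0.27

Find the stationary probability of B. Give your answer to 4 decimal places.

0.2293

Let the stationary distribution be π with π = πP and π_1 + π_2 + π_3 + π_4 = 1.
π_1 = 0.27·π_1 + 0.2·π_2 + 0.2·π_3 + 0.25·π_4
π_2 = 0.2·π_1 + 0.25·π_2 + 0.31·π_3 + 0.26·π_4
π_3 = 0.24·π_1 + 0.27·π_2 + 0.27·π_3 + 0.22·π_4
Solving with the normalization constraint gives π = (0.2293, 0.2562, 0.2499, 0.2647).
So the stationary probability of B is 0.2293.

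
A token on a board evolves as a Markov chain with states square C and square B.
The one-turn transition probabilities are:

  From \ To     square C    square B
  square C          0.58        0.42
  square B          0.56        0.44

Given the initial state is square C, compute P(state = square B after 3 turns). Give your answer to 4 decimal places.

0.4286

Propagate the distribution vector 3 turns from square C.
After 0 turns: (1.0000, 0.0000)
After 1 turn: (0.5800, 0.4200)
After 2 turns: (0.5716, 0.4284)
After 3 turns: (0.5714, 0.4286)
P(in square B after 3 turns) = 0.4286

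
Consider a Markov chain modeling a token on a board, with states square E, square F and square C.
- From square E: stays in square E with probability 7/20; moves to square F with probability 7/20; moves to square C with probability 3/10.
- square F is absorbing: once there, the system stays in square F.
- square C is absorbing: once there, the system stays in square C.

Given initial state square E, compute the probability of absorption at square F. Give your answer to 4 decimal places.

Let h(s) be the probability of absorption at square F starting from transient state s. Then h(square F) = 1 and h(square C) = 0. By first-step analysis:
h(square E) = 0.35·h(square E) + 0.35·1 + 0.3·0
Solving: h(square E) = 0.5385.
Starting from square E, the probability is 0.5385.

0.5385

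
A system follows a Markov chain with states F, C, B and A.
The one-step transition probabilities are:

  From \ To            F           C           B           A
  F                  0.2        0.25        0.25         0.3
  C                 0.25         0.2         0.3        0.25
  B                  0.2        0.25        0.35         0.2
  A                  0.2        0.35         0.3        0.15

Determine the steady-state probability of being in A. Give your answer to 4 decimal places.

0.2231

Let the stationary distribution be π with π = πP and π_1 + π_2 + π_3 + π_4 = 1.
π_1 = 0.2·π_1 + 0.25·π_2 + 0.2·π_3 + 0.2·π_4
π_2 = 0.25·π_1 + 0.2·π_2 + 0.25·π_3 + 0.35·π_4
π_3 = 0.25·π_1 + 0.3·π_2 + 0.35·π_3 + 0.3·π_4
Solving with the normalization constraint gives π = (0.2130, 0.2593, 0.3046, 0.2231).
So the stationary probability of A is 0.2231.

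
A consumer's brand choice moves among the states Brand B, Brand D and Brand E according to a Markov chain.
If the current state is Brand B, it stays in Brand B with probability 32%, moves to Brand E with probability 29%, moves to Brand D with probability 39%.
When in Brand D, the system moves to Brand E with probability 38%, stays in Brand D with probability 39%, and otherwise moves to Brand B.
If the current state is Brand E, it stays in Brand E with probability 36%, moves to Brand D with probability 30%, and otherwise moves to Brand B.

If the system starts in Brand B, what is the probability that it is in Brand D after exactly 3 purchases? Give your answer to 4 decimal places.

0.3589

Propagate the distribution vector 3 purchases from Brand B.
After 0 purchases: (1.0000, 0.0000, 0.0000)
After 1 purchase: (0.3200, 0.3900, 0.2900)
After 2 purchases: (0.2907, 0.3639, 0.3454)
After 3 purchases: (0.2942, 0.3589, 0.3469)
P(in Brand D after 3 purchases) = 0.3589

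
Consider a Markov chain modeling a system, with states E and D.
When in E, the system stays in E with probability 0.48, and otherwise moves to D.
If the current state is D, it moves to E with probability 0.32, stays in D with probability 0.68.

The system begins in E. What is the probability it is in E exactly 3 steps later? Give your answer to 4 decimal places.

Propagate the distribution vector 3 steps from E.
After 0 steps: (1.0000, 0.0000)
After 1 step: (0.4800, 0.5200)
After 2 steps: (0.3968, 0.6032)
After 3 steps: (0.3835, 0.6165)
P(in E after 3 steps) = 0.3835

0.3835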